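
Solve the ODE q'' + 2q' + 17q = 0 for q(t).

Characteristic equation r² + 2r + 17 = 0 has discriminant (2)² - 4·(17) = -64 < 0, so r = -1 ± 4i.
Hence q_h = C1*cos(4*t)*exp(-t) + C2*exp(-t)*sin(4*t).

q = C1*cos(4*t)*exp(-t) + C2*exp(-t)*sin(4*t)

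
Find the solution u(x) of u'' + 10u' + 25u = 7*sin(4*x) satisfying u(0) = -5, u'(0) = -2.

u = -8125*exp(-5*x)/1681 - 280*cos(4*x)/1681 + 63*sin(4*x)/1681 - 1079*x*exp(-5*x)/41

Characteristic equation r² + 10r + 25 = 0 has discriminant (10)² - 4·(25) = 0, so r = -5 is a repeated root.
Hence u_h = (C1 + C2*x)*exp(-5*x).
Try u_p = A*cos(4*x) + B*sin(4*x). Substituting and equating the coefficients of cos(4x) and sin(4x) gives A = -280/1681, B = 63/1681, so u_p = -280*cos(4*x)/1681 + 63*sin(4*x)/1681.
General solution: u = -280*cos(4*x)/1681 + 63*sin(4*x)/1681 + C1*exp(-5*x) + C2*x*exp(-5*x).
Apply the initial conditions: u(0) = -280/1681 + C1 = -5 and u'(0) = 252/1681 + C2 - 5*C1 = -2. Solving gives C1 = -8125/1681, C2 = -1079/41.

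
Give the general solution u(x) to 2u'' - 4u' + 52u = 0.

u = C1*cos(5*x)*exp(x) + C2*exp(x)*sin(5*x)

Divide through by 2: u'' - 2u' + 26u = 0.
Characteristic equation r² - 2r + 26 = 0 has discriminant (-2)² - 4·(26) = -100 < 0, so r = 1 ± 5i.
Hence u_h = C1*cos(5*x)*exp(x) + C2*exp(x)*sin(5*x).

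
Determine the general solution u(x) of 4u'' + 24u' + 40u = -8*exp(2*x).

u = -exp(2*x)/13 + C1*cos(x)*exp(-3*x) + C2*exp(-3*x)*sin(x)

Divide through by 4: u'' + 6u' + 10u = -2*exp(2*x).
Characteristic equation r² + 6r + 10 = 0 has discriminant (6)² - 4·(10) = -4 < 0, so r = -3 ± i.
Hence u_h = C1*cos(x)*exp(-3*x) + C2*exp(-3*x)*sin(x).
Try u_p = A*exp(2*x). Substituting into the equation and dividing by exp(2*x) gives A = -1/13, so u_p = -exp(2*x)/13.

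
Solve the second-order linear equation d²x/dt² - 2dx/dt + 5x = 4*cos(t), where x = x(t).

Characteristic equation r² - 2r + 5 = 0 has discriminant (-2)² - 4·(5) = -16 < 0, so r = 1 ± 2i.
Hence x_h = C1*cos(2*t)*exp(t) + C2*exp(t)*sin(2*t).
Try x_p = A*cos(t) + B*sin(t). Substituting and equating the coefficients of cos(t) and sin(t) gives A = 4/5, B = -2/5, so x_p = -2*sin(t)/5 + 4*cos(t)/5.

x = -2*sin(t)/5 + 4*cos(t)/5 + C1*cos(2*t)*exp(t) + C2*exp(t)*sin(2*t)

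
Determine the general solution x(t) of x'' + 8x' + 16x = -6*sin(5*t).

Characteristic equation r² + 8r + 16 = 0 has discriminant (8)² - 4·(16) = 0, so r = -4 is a repeated root.
Hence x_h = (C1 + C2*t)*exp(-4*t).
Try x_p = A*cos(5*t) + B*sin(5*t). Substituting and equating the coefficients of cos(5t) and sin(5t) gives A = 240/1681, B = 54/1681, so x_p = 54*sin(5*t)/1681 + 240*cos(5*t)/1681.

x = 54*sin(5*t)/1681 + 240*cos(5*t)/1681 + C1*exp(-4*t) + C2*t*exp(-4*t)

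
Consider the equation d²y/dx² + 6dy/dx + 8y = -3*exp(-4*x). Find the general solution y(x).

y = C1*exp(-2*x) + C2*exp(-4*x) + 3*x*exp(-4*x)/2

Characteristic equation r² + 6r + 8 = 0 factors as (r + 2)(r + 4) = 0, so r = -2, -4.
Hence y_h = C1*exp(-2*x) + C2*exp(-4*x).
Since exp(-4*x) solves the homogeneous equation (r = -4 is a root of multiplicity 1), multiply the trial by x. Try y_p = A*x*exp(-4*x). Substituting into the equation and dividing by exp(-4*x) gives A = 3/2, so y_p = 3*x*exp(-4*x)/2.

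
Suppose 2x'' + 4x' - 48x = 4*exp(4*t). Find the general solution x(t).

x = C1*exp(-6*t) + C2*exp(4*t) + t*exp(4*t)/5

Divide through by 2: x'' + 2x' - 24x = 2*exp(4*t).
Characteristic equation r² + 2r - 24 = 0 factors as (r + 6)(r - 4) = 0, so r = -6, 4.
Hence x_h = C1*exp(-6*t) + C2*exp(4*t).
Since exp(4*t) solves the homogeneous equation (r = 4 is a root of multiplicity 1), multiply the trial by t. Try x_p = A*t*exp(4*t). Substituting into the equation and dividing by exp(4*t) gives A = 1/5, so x_p = t*exp(4*t)/5.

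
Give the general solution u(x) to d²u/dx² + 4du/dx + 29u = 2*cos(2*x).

u = 16*sin(2*x)/689 + 50*cos(2*x)/689 + C1*cos(5*x)*exp(-2*x) + C2*exp(-2*x)*sin(5*x)

Characteristic equation r² + 4r + 29 = 0 has discriminant (4)² - 4·(29) = -100 < 0, so r = -2 ± 5i.
Hence u_h = C1*cos(5*x)*exp(-2*x) + C2*exp(-2*x)*sin(5*x).
Try u_p = A*cos(2*x) + B*sin(2*x). Substituting and equating the coefficients of cos(2x) and sin(2x) gives A = 50/689, B = 16/689, so u_p = 16*sin(2*x)/689 + 50*cos(2*x)/689.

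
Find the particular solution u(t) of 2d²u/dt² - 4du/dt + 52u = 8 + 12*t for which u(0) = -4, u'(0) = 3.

Divide through by 2: u'' - 2u' + 26u = 4 + 6*t.
Characteristic equation r² - 2r + 26 = 0 has discriminant (-2)² - 4·(26) = -100 < 0, so r = 1 ± 5i.
Hence u_h = C1*cos(5*t)*exp(t) + C2*exp(t)*sin(5*t).
For the particular solution try u_p = A0 + A1*t. Substituting and matching coefficients of each power of t gives A0 = 29/169, A1 = 3/13, so u_p = 29/169 + 3*t/13.
General solution: u = 29/169 + 3*t/13 + C1*cos(5*t)*exp(t) + C2*exp(t)*sin(5*t).
Apply the initial conditions: u(0) = 29/169 + C1 = -4 and u'(0) = 3/13 + C1 + 5*C2 = 3. Solving gives C1 = -705/169, C2 = 1173/845.

u = 29/169 + 3*t/13 - 705*cos(5*t)*exp(t)/169 + 1173*exp(t)*sin(5*t)/845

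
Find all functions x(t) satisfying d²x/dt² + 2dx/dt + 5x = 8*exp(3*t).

x = 2*exp(3*t)/5 + C1*cos(2*t)*exp(-t) + C2*exp(-t)*sin(2*t)

Characteristic equation r² + 2r + 5 = 0 has discriminant (2)² - 4·(5) = -16 < 0, so r = -1 ± 2i.
Hence x_h = C1*cos(2*t)*exp(-t) + C2*exp(-t)*sin(2*t).
Try x_p = A*exp(3*t). Substituting into the equation and dividing by exp(3*t) gives A = 2/5, so x_p = 2*exp(3*t)/5.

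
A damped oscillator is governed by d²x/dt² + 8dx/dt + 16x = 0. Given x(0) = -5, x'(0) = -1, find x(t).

Characteristic equation r² + 8r + 16 = 0 has discriminant (8)² - 4·(16) = 0, so r = -4 is a repeated root.
Hence x_h = (C1 + C2*t)*exp(-4*t).
Apply the initial conditions: x(0) = C1 = -5 and x'(0) = C2 - 4*C1 = -1. Solving gives C1 = -5, C2 = -21.

x = -5*exp(-4*t) - 21*t*exp(-4*t)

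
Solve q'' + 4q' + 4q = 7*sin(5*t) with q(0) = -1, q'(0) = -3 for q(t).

q = -701*exp(-2*t)/841 - 147*sin(5*t)/841 - 140*cos(5*t)/841 - 110*t*exp(-2*t)/29

Characteristic equation r² + 4r + 4 = 0 has discriminant (4)² - 4·(4) = 0, so r = -2 is a repeated root.
Hence q_h = (C1 + C2*t)*exp(-2*t).
Try q_p = A*cos(5*t) + B*sin(5*t). Substituting and equating the coefficients of cos(5t) and sin(5t) gives A = -140/841, B = -147/841, so q_p = -147*sin(5*t)/841 - 140*cos(5*t)/841.
General solution: q = -147*sin(5*t)/841 - 140*cos(5*t)/841 + C1*exp(-2*t) + C2*t*exp(-2*t).
Apply the initial conditions: q(0) = -140/841 + C1 = -1 and q'(0) = -735/841 + C2 - 2*C1 = -3. Solving gives C1 = -701/841, C2 = -110/29.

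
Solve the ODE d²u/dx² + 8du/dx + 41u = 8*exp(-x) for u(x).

Characteristic equation r² + 8r + 41 = 0 has discriminant (8)² - 4·(41) = -100 < 0, so r = -4 ± 5i.
Hence u_h = C1*cos(5*x)*exp(-4*x) + C2*exp(-4*x)*sin(5*x).
Try u_p = A*exp(-x). Substituting into the equation and dividing by exp(-x) gives A = 4/17, so u_p = 4*exp(-x)/17.

u = 4*exp(-x)/17 + C1*cos(5*x)*exp(-4*x) + C2*exp(-4*x)*sin(5*x)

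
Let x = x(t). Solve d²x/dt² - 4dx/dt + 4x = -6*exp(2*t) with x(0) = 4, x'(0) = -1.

x = 4*exp(2*t) - 9*t*exp(2*t) - 3*t**2*exp(2*t)

Characteristic equation r² - 4r + 4 = 0 has discriminant (-4)² - 4·(4) = 0, so r = 2 is a repeated root.
Hence x_h = (C1 + C2*t)*exp(2*t).
Since exp(2*t) solves the homogeneous equation (r = 2 is a root of multiplicity 2), multiply the trial by t^2. Try x_p = A*t^2*exp(2*t). Substituting into the equation and dividing by exp(2*t) gives A = -3, so x_p = -3*t^2*exp(2*t).
General solution: x = C1*exp(2*t) - 3*t^2*exp(2*t) + C2*t*exp(2*t).
Apply the initial conditions: x(0) = C1 = 4 and x'(0) = C2 + 2*C1 = -1. Solving gives C1 = 4, C2 = -9.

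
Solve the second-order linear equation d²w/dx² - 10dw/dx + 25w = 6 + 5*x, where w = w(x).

Characteristic equation r² - 10r + 25 = 0 has discriminant (-10)² - 4·(25) = 0, so r = 5 is a repeated root.
Hence w_h = (C1 + C2*x)*exp(5*x).
For the particular solution try w_p = A0 + A1*x. Substituting and matching coefficients of each power of x gives A0 = 8/25, A1 = 1/5, so w_p = 8/25 + x/5.

w = 8/25 + x/5 + C1*exp(5*x) + C2*x*exp(5*x)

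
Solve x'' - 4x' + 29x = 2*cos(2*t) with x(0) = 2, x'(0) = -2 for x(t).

x = -16*sin(2*t)/689 + 50*cos(2*t)/689 - 4002*exp(2*t)*sin(5*t)/3445 + 1328*cos(5*t)*exp(2*t)/689

Characteristic equation r² - 4r + 29 = 0 has discriminant (-4)² - 4·(29) = -100 < 0, so r = 2 ± 5i.
Hence x_h = C1*cos(5*t)*exp(2*t) + C2*exp(2*t)*sin(5*t).
Try x_p = A*cos(2*t) + B*sin(2*t). Substituting and equating the coefficients of cos(2t) and sin(2t) gives A = 50/689, B = -16/689, so x_p = -16*sin(2*t)/689 + 50*cos(2*t)/689.
General solution: x = -16*sin(2*t)/689 + 50*cos(2*t)/689 + C1*cos(5*t)*exp(2*t) + C2*exp(2*t)*sin(5*t).
Apply the initial conditions: x(0) = 50/689 + C1 = 2 and x'(0) = -32/689 + 2*C1 + 5*C2 = -2. Solving gives C1 = 1328/689, C2 = -4002/3445.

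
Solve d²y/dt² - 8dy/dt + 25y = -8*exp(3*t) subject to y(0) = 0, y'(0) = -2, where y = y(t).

Characteristic equation r² - 8r + 25 = 0 has discriminant (-8)² - 4·(25) = -36 < 0, so r = 4 ± 3i.
Hence y_h = C1*cos(3*t)*exp(4*t) + C2*exp(4*t)*sin(3*t).
Try y_p = A*exp(3*t). Substituting into the equation and dividing by exp(3*t) gives A = -4/5, so y_p = -4*exp(3*t)/5.
General solution: y = -4*exp(3*t)/5 + C1*cos(3*t)*exp(4*t) + C2*exp(4*t)*sin(3*t).
Apply the initial conditions: y(0) = -4/5 + C1 = 0 and y'(0) = -12/5 + 3*C2 + 4*C1 = -2. Solving gives C1 = 4/5, C2 = -14/15.

y = -4*exp(3*t)/5 - 14*exp(4*t)*sin(3*t)/15 + 4*cos(3*t)*exp(4*t)/5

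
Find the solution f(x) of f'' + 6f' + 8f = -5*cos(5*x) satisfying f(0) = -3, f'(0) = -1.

f = -367*exp(-2*x)/58 - 150*sin(5*x)/1189 + 85*cos(5*x)/1189 + 267*exp(-4*x)/82

Characteristic equation r² + 6r + 8 = 0 factors as (r + 2)(r + 4) = 0, so r = -2, -4.
Hence f_h = C1*exp(-2*x) + C2*exp(-4*x).
Try f_p = A*cos(5*x) + B*sin(5*x). Substituting and equating the coefficients of cos(5x) and sin(5x) gives A = 85/1189, B = -150/1189, so f_p = -150*sin(5*x)/1189 + 85*cos(5*x)/1189.
General solution: f = -150*sin(5*x)/1189 + 85*cos(5*x)/1189 + C1*exp(-2*x) + C2*exp(-4*x).
Apply the initial conditions: f(0) = 85/1189 + C1 + C2 = -3 and f'(0) = -750/1189 - 4*C2 - 2*C1 = -1. Solving gives C1 = -367/58, C2 = 267/82.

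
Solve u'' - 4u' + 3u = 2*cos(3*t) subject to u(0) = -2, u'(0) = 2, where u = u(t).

u = -41*exp(t)/10 - 2*sin(3*t)/15 - cos(3*t)/15 + 13*exp(3*t)/6

Characteristic equation r² - 4r + 3 = 0 factors as (r - 3)(r - 1) = 0, so r = 3, 1.
Hence u_h = C1*exp(3*t) + C2*exp(t).
Try u_p = A*cos(3*t) + B*sin(3*t). Substituting and equating the coefficients of cos(3t) and sin(3t) gives A = -1/15, B = -2/15, so u_p = -2*sin(3*t)/15 - cos(3*t)/15.
General solution: u = -2*sin(3*t)/15 - cos(3*t)/15 + C1*exp(3*t) + C2*exp(t).
Apply the initial conditions: u(0) = -1/15 + C1 + C2 = -2 and u'(0) = -2/5 + C2 + 3*C1 = 2. Solving gives C1 = 13/6, C2 = -41/10.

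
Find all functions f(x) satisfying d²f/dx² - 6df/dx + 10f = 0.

Characteristic equation r² - 6r + 10 = 0 has discriminant (-6)² - 4·(10) = -4 < 0, so r = 3 ± i.
Hence f_h = C1*cos(x)*exp(3*x) + C2*exp(3*x)*sin(x).

f = C1*cos(x)*exp(3*x) + C2*exp(3*x)*sin(x)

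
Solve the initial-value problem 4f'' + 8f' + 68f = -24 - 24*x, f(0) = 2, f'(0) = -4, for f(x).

Divide through by 4: f'' + 2f' + 17f = -6 - 6*x.
Characteristic equation r² + 2r + 17 = 0 has discriminant (2)² - 4·(17) = -64 < 0, so r = -1 ± 4i.
Hence f_h = C1*cos(4*x)*exp(-x) + C2*exp(-x)*sin(4*x).
For the particular solution try f_p = A0 + A1*x. Substituting and matching coefficients of each power of x gives A0 = -90/289, A1 = -6/17, so f_p = -90/289 - 6*x/17.
General solution: f = -90/289 - 6*x/17 + C1*cos(4*x)*exp(-x) + C2*exp(-x)*sin(4*x).
Apply the initial conditions: f(0) = -90/289 + C1 = 2 and f'(0) = -6/17 - C1 + 4*C2 = -4. Solving gives C1 = 668/289, C2 = -193/578.

f = -90/289 - 6*x/17 - 193*exp(-x)*sin(4*x)/578 + 668*cos(4*x)*exp(-x)/289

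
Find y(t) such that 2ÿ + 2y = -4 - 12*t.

y = -2 - 6*t + C1*cos(t) + C2*sin(t)

Divide through by 2: y'' + y = -2 - 6*t.
Characteristic equation r² + 1 = 0 has discriminant (0)² - 4·(1) = -4 < 0, so r = ± i.
Hence y_h = C1*cos(t) + C2*sin(t).
For the particular solution try y_p = A0 + A1*t. Substituting and matching coefficients of each power of t gives A0 = -2, A1 = -6, so y_p = -2 - 6*t.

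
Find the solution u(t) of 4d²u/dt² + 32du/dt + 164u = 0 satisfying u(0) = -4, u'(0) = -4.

u = -4*cos(5*t)*exp(-4*t) - 4*exp(-4*t)*sin(5*t)

Divide through by 4: u'' + 8u' + 41u = 0.
Characteristic equation r² + 8r + 41 = 0 has discriminant (8)² - 4·(41) = -100 < 0, so r = -4 ± 5i.
Hence u_h = C1*cos(5*t)*exp(-4*t) + C2*exp(-4*t)*sin(5*t).
Apply the initial conditions: u(0) = C1 = -4 and u'(0) = -4*C1 + 5*C2 = -4. Solving gives C1 = -4, C2 = -4.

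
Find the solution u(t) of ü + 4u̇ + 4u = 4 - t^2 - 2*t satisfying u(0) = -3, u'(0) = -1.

u = 9/8 - 33*exp(-2*t)/8 - t**2/4 - 37*t*exp(-2*t)/4

Characteristic equation r² + 4r + 4 = 0 has discriminant (4)² - 4·(4) = 0, so r = -2 is a repeated root.
Hence u_h = (C1 + C2*t)*exp(-2*t).
For the particular solution try u_p = A0 + A1*t + A2*t^2. Substituting and matching coefficients of each power of t gives A0 = 9/8, A1 = 0, A2 = -1/4, so u_p = 9/8 - t^2/4.
General solution: u = 9/8 - t^2/4 + C1*exp(-2*t) + C2*t*exp(-2*t).
Apply the initial conditions: u(0) = 9/8 + C1 = -3 and u'(0) = C2 - 2*C1 = -1. Solving gives C1 = -33/8, C2 = -37/4.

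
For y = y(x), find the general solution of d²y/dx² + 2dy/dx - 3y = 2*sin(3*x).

y = -2*sin(3*x)/15 - cos(3*x)/15 + C1*exp(-3*x) + C2*exp(x)

Characteristic equation r² + 2r - 3 = 0 factors as (r + 3)(r - 1) = 0, so r = -3, 1.
Hence y_h = C1*exp(-3*x) + C2*exp(x).
Try y_p = A*cos(3*x) + B*sin(3*x). Substituting and equating the coefficients of cos(3x) and sin(3x) gives A = -1/15, B = -2/15, so y_p = -2*sin(3*x)/15 - cos(3*x)/15.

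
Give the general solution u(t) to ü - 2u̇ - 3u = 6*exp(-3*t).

u = exp(-3*t)/2 + C1*exp(-t) + C2*exp(3*t)

Characteristic equation r² - 2r - 3 = 0 factors as (r + 1)(r - 3) = 0, so r = -1, 3.
Hence u_h = C1*exp(-t) + C2*exp(3*t).
Try u_p = A*exp(-3*t). Substituting into the equation and dividing by exp(-3*t) gives A = 1/2, so u_p = exp(-3*t)/2.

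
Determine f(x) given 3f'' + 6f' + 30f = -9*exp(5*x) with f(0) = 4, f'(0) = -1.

Divide through by 3: f'' + 2f' + 10f = -3*exp(5*x).
Characteristic equation r² + 2r + 10 = 0 has discriminant (2)² - 4·(10) = -36 < 0, so r = -1 ± 3i.
Hence f_h = C1*cos(3*x)*exp(-x) + C2*exp(-x)*sin(3*x).
Try f_p = A*exp(5*x). Substituting into the equation and dividing by exp(5*x) gives A = -1/15, so f_p = -exp(5*x)/15.
General solution: f = -exp(5*x)/15 + C1*cos(3*x)*exp(-x) + C2*exp(-x)*sin(3*x).
Apply the initial conditions: f(0) = -1/15 + C1 = 4 and f'(0) = -1/3 - C1 + 3*C2 = -1. Solving gives C1 = 61/15, C2 = 17/15.

f = -exp(5*x)/15 + 17*exp(-x)*sin(3*x)/15 + 61*cos(3*x)*exp(-x)/15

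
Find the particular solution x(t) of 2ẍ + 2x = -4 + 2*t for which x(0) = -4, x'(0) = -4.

Divide through by 2: x'' + x = -2 + t.
Characteristic equation r² + 1 = 0 has discriminant (0)² - 4·(1) = -4 < 0, so r = ± i.
Hence x_h = C1*cos(t) + C2*sin(t).
For the particular solution try x_p = A0 + A1*t. Substituting and matching coefficients of each power of t gives A0 = -2, A1 = 1, so x_p = -2 + t.
General solution: x = -2 + t + C1*cos(t) + C2*sin(t).
Apply the initial conditions: x(0) = -2 + C1 = -4 and x'(0) = 1 + C2 = -4. Solving gives C1 = -2, C2 = -5.

x = -2 + t - 5*sin(t) - 2*cos(t)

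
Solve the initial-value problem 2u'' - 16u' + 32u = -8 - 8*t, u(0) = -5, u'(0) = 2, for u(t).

u = -3/8 - 37*exp(4*t)/8 - t/4 + 83*t*exp(4*t)/4

Divide through by 2: u'' - 8u' + 16u = -4 - 4*t.
Characteristic equation r² - 8r + 16 = 0 has discriminant (-8)² - 4·(16) = 0, so r = 4 is a repeated root.
Hence u_h = (C1 + C2*t)*exp(4*t).
For the particular solution try u_p = A0 + A1*t. Substituting and matching coefficients of each power of t gives A0 = -3/8, A1 = -1/4, so u_p = -3/8 - t/4.
General solution: u = -3/8 - t/4 + C1*exp(4*t) + C2*t*exp(4*t).
Apply the initial conditions: u(0) = -3/8 + C1 = -5 and u'(0) = -1/4 + C2 + 4*C1 = 2. Solving gives C1 = -37/8, C2 = 83/4.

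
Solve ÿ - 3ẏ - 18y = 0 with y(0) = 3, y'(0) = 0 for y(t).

y = 2*exp(-3*t) + exp(6*t)

Characteristic equation r² - 3r - 18 = 0 factors as (r + 3)(r - 6) = 0, so r = -3, 6.
Hence y_h = C1*exp(-3*t) + C2*exp(6*t).
Apply the initial conditions: y(0) = C1 + C2 = 3 and y'(0) = -3*C1 + 6*C2 = 0. Solving gives C1 = 2, C2 = 1.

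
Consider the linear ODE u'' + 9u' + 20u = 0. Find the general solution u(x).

Characteristic equation r² + 9r + 20 = 0 factors as (r + 5)(r + 4) = 0, so r = -5, -4.
Hence u_h = C1*exp(-5*x) + C2*exp(-4*x).

u = C1*exp(-5*x) + C2*exp(-4*x)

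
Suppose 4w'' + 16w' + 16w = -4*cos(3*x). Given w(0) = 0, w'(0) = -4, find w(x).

w = -12*sin(3*x)/169 - 5*exp(-2*x)/169 + 5*cos(3*x)/169 - 50*x*exp(-2*x)/13

Divide through by 4: w'' + 4w' + 4w = -cos(3*x).
Characteristic equation r² + 4r + 4 = 0 has discriminant (4)² - 4·(4) = 0, so r = -2 is a repeated root.
Hence w_h = (C1 + C2*x)*exp(-2*x).
Try w_p = A*cos(3*x) + B*sin(3*x). Substituting and equating the coefficients of cos(3x) and sin(3x) gives A = 5/169, B = -12/169, so w_p = -12*sin(3*x)/169 + 5*cos(3*x)/169.
General solution: w = -12*sin(3*x)/169 + 5*cos(3*x)/169 + C1*exp(-2*x) + C2*x*exp(-2*x).
Apply the initial conditions: w(0) = 5/169 + C1 = 0 and w'(0) = -36/169 + C2 - 2*C1 = -4. Solving gives C1 = -5/169, C2 = -50/13.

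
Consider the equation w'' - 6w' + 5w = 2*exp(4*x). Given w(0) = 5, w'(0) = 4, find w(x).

Characteristic equation r² - 6r + 5 = 0 factors as (r - 1)(r - 5) = 0, so r = 1, 5.
Hence w_h = C1*exp(x) + C2*exp(5*x).
Try w_p = A*exp(4*x). Substituting into the equation and dividing by exp(4*x) gives A = -2/3, so w_p = -2*exp(4*x)/3.
General solution: w = -2*exp(4*x)/3 + C1*exp(x) + C2*exp(5*x).
Apply the initial conditions: w(0) = -2/3 + C1 + C2 = 5 and w'(0) = -8/3 + C1 + 5*C2 = 4. Solving gives C1 = 65/12, C2 = 1/4.

w = -2*exp(4*x)/3 + exp(5*x)/4 + 65*exp(x)/12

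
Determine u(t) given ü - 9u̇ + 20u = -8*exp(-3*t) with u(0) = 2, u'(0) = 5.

u = -4*exp(5*t) - exp(-3*t)/7 + 43*exp(4*t)/7

Characteristic equation r² - 9r + 20 = 0 factors as (r - 5)(r - 4) = 0, so r = 5, 4.
Hence u_h = C1*exp(5*t) + C2*exp(4*t).
Try u_p = A*exp(-3*t). Substituting into the equation and dividing by exp(-3*t) gives A = -1/7, so u_p = -exp(-3*t)/7.
General solution: u = -exp(-3*t)/7 + C1*exp(5*t) + C2*exp(4*t).
Apply the initial conditions: u(0) = -1/7 + C1 + C2 = 2 and u'(0) = 3/7 + 4*C2 + 5*C1 = 5. Solving gives C1 = -4, C2 = 43/7.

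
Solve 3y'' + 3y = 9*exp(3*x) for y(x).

y = 3*exp(3*x)/10 + C1*cos(x) + C2*sin(x)

Divide through by 3: y'' + y = 3*exp(3*x).
Characteristic equation r² + 1 = 0 has discriminant (0)² - 4·(1) = -4 < 0, so r = ± i.
Hence y_h = C1*cos(x) + C2*sin(x).
Try y_p = A*exp(3*x). Substituting into the equation and dividing by exp(3*x) gives A = 3/10, so y_p = 3*exp(3*x)/10.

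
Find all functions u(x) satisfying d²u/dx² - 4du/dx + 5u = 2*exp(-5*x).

Characteristic equation r² - 4r + 5 = 0 has discriminant (-4)² - 4·(5) = -4 < 0, so r = 2 ± i.
Hence u_h = C1*cos(x)*exp(2*x) + C2*exp(2*x)*sin(x).
Try u_p = A*exp(-5*x). Substituting into the equation and dividing by exp(-5*x) gives A = 1/25, so u_p = exp(-5*x)/25.

u = exp(-5*x)/25 + C1*cos(x)*exp(2*x) + C2*exp(2*x)*sin(x)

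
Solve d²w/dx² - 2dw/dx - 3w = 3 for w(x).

Characteristic equation r² - 2r - 3 = 0 factors as (r - 3)(r + 1) = 0, so r = 3, -1.
Hence w_h = C1*exp(3*x) + C2*exp(-x).
For the particular solution try w_p = A0. Substituting and matching coefficients of each power of x gives A0 = -1, so w_p = -1.

w = -1 + C1*exp(3*x) + C2*exp(-x)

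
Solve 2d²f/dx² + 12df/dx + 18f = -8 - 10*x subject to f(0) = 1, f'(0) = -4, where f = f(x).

Divide through by 2: f'' + 6f' + 9f = -4 - 5*x.
Characteristic equation r² + 6r + 9 = 0 has discriminant (6)² - 4·(9) = 0, so r = -3 is a repeated root.
Hence f_h = (C1 + C2*x)*exp(-3*x).
For the particular solution try f_p = A0 + A1*x. Substituting and matching coefficients of each power of x gives A0 = -2/27, A1 = -5/9, so f_p = -2/27 - 5*x/9.
General solution: f = -2/27 - 5*x/9 + C1*exp(-3*x) + C2*x*exp(-3*x).
Apply the initial conditions: f(0) = -2/27 + C1 = 1 and f'(0) = -5/9 + C2 - 3*C1 = -4. Solving gives C1 = 29/27, C2 = -2/9.

f = -2/27 - 5*x/9 + 29*exp(-3*x)/27 - 2*x*exp(-3*x)/9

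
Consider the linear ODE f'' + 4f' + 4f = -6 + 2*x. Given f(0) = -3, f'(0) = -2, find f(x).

Characteristic equation r² + 4r + 4 = 0 has discriminant (4)² - 4·(4) = 0, so r = -2 is a repeated root.
Hence f_h = (C1 + C2*x)*exp(-2*x).
For the particular solution try f_p = A0 + A1*x. Substituting and matching coefficients of each power of x gives A0 = -2, A1 = 1/2, so f_p = -2 + x/2.
General solution: f = -2 + x/2 + C1*exp(-2*x) + C2*x*exp(-2*x).
Apply the initial conditions: f(0) = -2 + C1 = -3 and f'(0) = 1/2 + C2 - 2*C1 = -2. Solving gives C1 = -1, C2 = -9/2.

f = -2 + x/2 - exp(-2*x) - 9*x*exp(-2*x)/2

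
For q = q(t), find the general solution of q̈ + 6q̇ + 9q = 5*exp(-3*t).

q = C1*exp(-3*t) + 5*t**2*exp(-3*t)/2 + C2*t*exp(-3*t)

Characteristic equation r² + 6r + 9 = 0 has discriminant (6)² - 4·(9) = 0, so r = -3 is a repeated root.
Hence q_h = (C1 + C2*t)*exp(-3*t).
Since exp(-3*t) solves the homogeneous equation (r = -3 is a root of multiplicity 2), multiply the trial by t^2. Try q_p = A*t^2*exp(-3*t). Substituting into the equation and dividing by exp(-3*t) gives A = 5/2, so q_p = 5*t^2*exp(-3*t)/2.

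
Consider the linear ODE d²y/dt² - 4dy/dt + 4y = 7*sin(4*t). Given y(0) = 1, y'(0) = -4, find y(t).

Characteristic equation r² - 4r + 4 = 0 has discriminant (-4)² - 4·(4) = 0, so r = 2 is a repeated root.
Hence y_h = (C1 + C2*t)*exp(2*t).
Try y_p = A*cos(4*t) + B*sin(4*t). Substituting and equating the coefficients of cos(4t) and sin(4t) gives A = 7/25, B = -21/100, so y_p = -21*sin(4*t)/100 + 7*cos(4*t)/25.
General solution: y = -21*sin(4*t)/100 + 7*cos(4*t)/25 + C1*exp(2*t) + C2*t*exp(2*t).
Apply the initial conditions: y(0) = 7/25 + C1 = 1 and y'(0) = -21/25 + C2 + 2*C1 = -4. Solving gives C1 = 18/25, C2 = -23/5.

y = -21*sin(4*t)/100 + 7*cos(4*t)/25 + 18*exp(2*t)/25 - 23*t*exp(2*t)/5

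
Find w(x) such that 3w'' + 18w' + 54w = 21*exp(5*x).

Divide through by 3: w'' + 6w' + 18w = 7*exp(5*x).
Characteristic equation r² + 6r + 18 = 0 has discriminant (6)² - 4·(18) = -36 < 0, so r = -3 ± 3i.
Hence w_h = C1*cos(3*x)*exp(-3*x) + C2*exp(-3*x)*sin(3*x).
Try w_p = A*exp(5*x). Substituting into the equation and dividing by exp(5*x) gives A = 7/73, so w_p = 7*exp(5*x)/73.

w = 7*exp(5*x)/73 + C1*cos(3*x)*exp(-3*x) + C2*exp(-3*x)*sin(3*x)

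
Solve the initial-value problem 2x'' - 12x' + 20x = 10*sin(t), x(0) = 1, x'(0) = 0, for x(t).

Divide through by 2: x'' - 6x' + 10x = 5*sin(t).
Characteristic equation r² - 6r + 10 = 0 has discriminant (-6)² - 4·(10) = -4 < 0, so r = 3 ± i.
Hence x_h = C1*cos(t)*exp(3*t) + C2*exp(3*t)*sin(t).
Try x_p = A*cos(t) + B*sin(t). Substituting and equating the coefficients of cos(t) and sin(t) gives A = 10/39, B = 5/13, so x_p = 5*sin(t)/13 + 10*cos(t)/39.
General solution: x = 5*sin(t)/13 + 10*cos(t)/39 + C1*cos(t)*exp(3*t) + C2*exp(3*t)*sin(t).
Apply the initial conditions: x(0) = 10/39 + C1 = 1 and x'(0) = 5/13 + C2 + 3*C1 = 0. Solving gives C1 = 29/39, C2 = -34/13.

x = 5*sin(t)/13 + 10*cos(t)/39 - 34*exp(3*t)*sin(t)/13 + 29*cos(t)*exp(3*t)/39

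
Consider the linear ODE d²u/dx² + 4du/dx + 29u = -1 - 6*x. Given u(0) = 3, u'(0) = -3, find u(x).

u = -5/841 - 6*x/29 + 2528*cos(5*x)*exp(-2*x)/841 + 2707*exp(-2*x)*sin(5*x)/4205

Characteristic equation r² + 4r + 29 = 0 has discriminant (4)² - 4·(29) = -100 < 0, so r = -2 ± 5i.
Hence u_h = C1*cos(5*x)*exp(-2*x) + C2*exp(-2*x)*sin(5*x).
For the particular solution try u_p = A0 + A1*x. Substituting and matching coefficients of each power of x gives A0 = -5/841, A1 = -6/29, so u_p = -5/841 - 6*x/29.
General solution: u = -5/841 - 6*x/29 + C1*cos(5*x)*exp(-2*x) + C2*exp(-2*x)*sin(5*x).
Apply the initial conditions: u(0) = -5/841 + C1 = 3 and u'(0) = -6/29 - 2*C1 + 5*C2 = -3. Solving gives C1 = 2528/841, C2 = 2707/4205.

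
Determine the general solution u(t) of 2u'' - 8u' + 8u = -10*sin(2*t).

Divide through by 2: u'' - 4u' + 4u = -5*sin(2*t).
Characteristic equation r² - 4r + 4 = 0 has discriminant (-4)² - 4·(4) = 0, so r = 2 is a repeated root.
Hence u_h = (C1 + C2*t)*exp(2*t).
Try u_p = A*cos(2*t) + B*sin(2*t). Substituting and equating the coefficients of cos(2t) and sin(2t) gives A = -5/8, B = 0, so u_p = -5*cos(2*t)/8.

u = -5*cos(2*t)/8 + C1*exp(2*t) + C2*t*exp(2*t)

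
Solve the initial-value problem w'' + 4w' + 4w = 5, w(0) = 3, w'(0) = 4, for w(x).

w = 5/4 + 7*exp(-2*x)/4 + 15*x*exp(-2*x)/2

Characteristic equation r² + 4r + 4 = 0 has discriminant (4)² - 4·(4) = 0, so r = -2 is a repeated root.
Hence w_h = (C1 + C2*x)*exp(-2*x).
For the particular solution try w_p = A0. Substituting and matching coefficients of each power of x gives A0 = 5/4, so w_p = 5/4.
General solution: w = 5/4 + C1*exp(-2*x) + C2*x*exp(-2*x).
Apply the initial conditions: w(0) = 5/4 + C1 = 3 and w'(0) = C2 - 2*C1 = 4. Solving gives C1 = 7/4, C2 = 15/2.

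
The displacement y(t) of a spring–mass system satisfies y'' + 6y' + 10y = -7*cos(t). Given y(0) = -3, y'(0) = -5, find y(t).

y = -14*sin(t)/39 - 7*cos(t)/13 - 469*exp(-3*t)*sin(t)/39 - 32*cos(t)*exp(-3*t)/13

Characteristic equation r² + 6r + 10 = 0 has discriminant (6)² - 4·(10) = -4 < 0, so r = -3 ± i.
Hence y_h = C1*cos(t)*exp(-3*t) + C2*exp(-3*t)*sin(t).
Try y_p = A*cos(t) + B*sin(t). Substituting and equating the coefficients of cos(t) and sin(t) gives A = -7/13, B = -14/39, so y_p = -14*sin(t)/39 - 7*cos(t)/13.
General solution: y = -14*sin(t)/39 - 7*cos(t)/13 + C1*cos(t)*exp(-3*t) + C2*exp(-3*t)*sin(t).
Apply the initial conditions: y(0) = -7/13 + C1 = -3 and y'(0) = -14/39 + C2 - 3*C1 = -5. Solving gives C1 = -32/13, C2 = -469/39.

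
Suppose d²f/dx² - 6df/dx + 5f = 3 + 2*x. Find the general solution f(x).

Characteristic equation r² - 6r + 5 = 0 factors as (r - 5)(r - 1) = 0, so r = 5, 1.
Hence f_h = C1*exp(5*x) + C2*exp(x).
For the particular solution try f_p = A0 + A1*x. Substituting and matching coefficients of each power of x gives A0 = 27/25, A1 = 2/5, so f_p = 27/25 + 2*x/5.

f = 27/25 + 2*x/5 + C1*exp(5*x) + C2*exp(x)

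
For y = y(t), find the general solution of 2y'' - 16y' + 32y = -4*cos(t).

Divide through by 2: y'' - 8y' + 16y = -2*cos(t).
Characteristic equation r² - 8r + 16 = 0 has discriminant (-8)² - 4·(16) = 0, so r = 4 is a repeated root.
Hence y_h = (C1 + C2*t)*exp(4*t).
Try y_p = A*cos(t) + B*sin(t). Substituting and equating the coefficients of cos(t) and sin(t) gives A = -30/289, B = 16/289, so y_p = -30*cos(t)/289 + 16*sin(t)/289.

y = -30*cos(t)/289 + 16*sin(t)/289 + C1*exp(4*t) + C2*t*exp(4*t)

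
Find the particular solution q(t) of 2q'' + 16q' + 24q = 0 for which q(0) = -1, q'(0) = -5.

Divide through by 2: q'' + 8q' + 12q = 0.
Characteristic equation r² + 8r + 12 = 0 factors as (r + 2)(r + 6) = 0, so r = -2, -6.
Hence q_h = C1*exp(-2*t) + C2*exp(-6*t).
Apply the initial conditions: q(0) = C1 + C2 = -1 and q'(0) = -6*C2 - 2*C1 = -5. Solving gives C1 = -11/4, C2 = 7/4.

q = -11*exp(-2*t)/4 + 7*exp(-6*t)/4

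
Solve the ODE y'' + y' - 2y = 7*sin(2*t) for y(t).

y = -21*sin(2*t)/20 - 7*cos(2*t)/20 + C1*exp(-2*t) + C2*exp(t)

Characteristic equation r² + r - 2 = 0 factors as (r + 2)(r - 1) = 0, so r = -2, 1.
Hence y_h = C1*exp(-2*t) + C2*exp(t).
Try y_p = A*cos(2*t) + B*sin(2*t). Substituting and equating the coefficients of cos(2t) and sin(2t) gives A = -7/20, B = -21/20, so y_p = -21*sin(2*t)/20 - 7*cos(2*t)/20.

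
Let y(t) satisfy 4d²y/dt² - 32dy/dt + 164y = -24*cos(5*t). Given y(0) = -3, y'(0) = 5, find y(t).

Divide through by 4: y'' - 8y' + 41y = -6*cos(5*t).
Characteristic equation r² - 8r + 41 = 0 has discriminant (-8)² - 4·(41) = -100 < 0, so r = 4 ± 5i.
Hence y_h = C1*cos(5*t)*exp(4*t) + C2*exp(4*t)*sin(5*t).
Try y_p = A*cos(5*t) + B*sin(5*t). Substituting and equating the coefficients of cos(5t) and sin(5t) gives A = -3/58, B = 15/116, so y_p = -3*cos(5*t)/58 + 15*sin(5*t)/116.
General solution: y = -3*cos(5*t)/58 + 15*sin(5*t)/116 + C1*cos(5*t)*exp(4*t) + C2*exp(4*t)*sin(5*t).
Apply the initial conditions: y(0) = -3/58 + C1 = -3 and y'(0) = 75/116 + 4*C1 + 5*C2 = 5. Solving gives C1 = -171/58, C2 = 1873/580.

y = -3*cos(5*t)/58 + 15*sin(5*t)/116 - 171*cos(5*t)*exp(4*t)/58 + 1873*exp(4*t)*sin(5*t)/580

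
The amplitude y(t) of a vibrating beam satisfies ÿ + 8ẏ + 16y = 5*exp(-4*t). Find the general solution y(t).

y = C1*exp(-4*t) + 5*t**2*exp(-4*t)/2 + C2*t*exp(-4*t)

Characteristic equation r² + 8r + 16 = 0 has discriminant (8)² - 4·(16) = 0, so r = -4 is a repeated root.
Hence y_h = (C1 + C2*t)*exp(-4*t).
Since exp(-4*t) solves the homogeneous equation (r = -4 is a root of multiplicity 2), multiply the trial by t^2. Try y_p = A*t^2*exp(-4*t). Substituting into the equation and dividing by exp(-4*t) gives A = 5/2, so y_p = 5*t^2*exp(-4*t)/2.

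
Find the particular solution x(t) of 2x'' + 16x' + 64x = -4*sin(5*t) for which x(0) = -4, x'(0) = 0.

Divide through by 2: x'' + 8x' + 32x = -2*sin(5*t).
Characteristic equation r² + 8r + 32 = 0 has discriminant (8)² - 4·(32) = -64 < 0, so r = -4 ± 4i.
Hence x_h = C1*cos(4*t)*exp(-4*t) + C2*exp(-4*t)*sin(4*t).
Try x_p = A*cos(5*t) + B*sin(5*t). Substituting and equating the coefficients of cos(5t) and sin(5t) gives A = 80/1649, B = -14/1649, so x_p = -14*sin(5*t)/1649 + 80*cos(5*t)/1649.
General solution: x = -14*sin(5*t)/1649 + 80*cos(5*t)/1649 + C1*cos(4*t)*exp(-4*t) + C2*exp(-4*t)*sin(4*t).
Apply the initial conditions: x(0) = 80/1649 + C1 = -4 and x'(0) = -70/1649 - 4*C1 + 4*C2 = 0. Solving gives C1 = -6676/1649, C2 = -13317/3298.

x = -14*sin(5*t)/1649 + 80*cos(5*t)/1649 - 13317*exp(-4*t)*sin(4*t)/3298 - 6676*cos(4*t)*exp(-4*t)/1649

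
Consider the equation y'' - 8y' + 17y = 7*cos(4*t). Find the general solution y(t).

Characteristic equation r² - 8r + 17 = 0 has discriminant (-8)² - 4·(17) = -4 < 0, so r = 4 ± i.
Hence y_h = C1*cos(t)*exp(4*t) + C2*exp(4*t)*sin(t).
Try y_p = A*cos(4*t) + B*sin(4*t). Substituting and equating the coefficients of cos(4t) and sin(4t) gives A = 7/1025, B = -224/1025, so y_p = -224*sin(4*t)/1025 + 7*cos(4*t)/1025.

y = -224*sin(4*t)/1025 + 7*cos(4*t)/1025 + C1*cos(t)*exp(4*t) + C2*exp(4*t)*sin(t)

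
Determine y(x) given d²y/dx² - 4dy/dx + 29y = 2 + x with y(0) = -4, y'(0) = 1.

y = 62/841 + x/29 - 3426*cos(5*x)*exp(2*x)/841 + 7664*exp(2*x)*sin(5*x)/4205

Characteristic equation r² - 4r + 29 = 0 has discriminant (-4)² - 4·(29) = -100 < 0, so r = 2 ± 5i.
Hence y_h = C1*cos(5*x)*exp(2*x) + C2*exp(2*x)*sin(5*x).
For the particular solution try y_p = A0 + A1*x. Substituting and matching coefficients of each power of x gives A0 = 62/841, A1 = 1/29, so y_p = 62/841 + x/29.
General solution: y = 62/841 + x/29 + C1*cos(5*x)*exp(2*x) + C2*exp(2*x)*sin(5*x).
Apply the initial conditions: y(0) = 62/841 + C1 = -4 and y'(0) = 1/29 + 2*C1 + 5*C2 = 1. Solving gives C1 = -3426/841, C2 = 7664/4205.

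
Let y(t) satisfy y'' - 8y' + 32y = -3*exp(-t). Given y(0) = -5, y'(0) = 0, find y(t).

Characteristic equation r² - 8r + 32 = 0 has discriminant (-8)² - 4·(32) = -64 < 0, so r = 4 ± 4i.
Hence y_h = C1*cos(4*t)*exp(4*t) + C2*exp(4*t)*sin(4*t).
Try y_p = A*exp(-t). Substituting into the equation and dividing by exp(-t) gives A = -3/41, so y_p = -3*exp(-t)/41.
General solution: y = -3*exp(-t)/41 + C1*cos(4*t)*exp(4*t) + C2*exp(4*t)*sin(4*t).
Apply the initial conditions: y(0) = -3/41 + C1 = -5 and y'(0) = 3/41 + 4*C1 + 4*C2 = 0. Solving gives C1 = -202/41, C2 = 805/164.

y = -3*exp(-t)/41 - 202*cos(4*t)*exp(4*t)/41 + 805*exp(4*t)*sin(4*t)/164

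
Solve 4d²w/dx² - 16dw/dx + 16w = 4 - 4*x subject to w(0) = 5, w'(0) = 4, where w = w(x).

w = 5*exp(2*x) - x/4 - 23*x*exp(2*x)/4

Divide through by 4: w'' - 4w' + 4w = 1 - x.
Characteristic equation r² - 4r + 4 = 0 has discriminant (-4)² - 4·(4) = 0, so r = 2 is a repeated root.
Hence w_h = (C1 + C2*x)*exp(2*x).
For the particular solution try w_p = A0 + A1*x. Substituting and matching coefficients of each power of x gives A0 = 0, A1 = -1/4, so w_p = -x/4.
General solution: w = -x/4 + C1*exp(2*x) + C2*x*exp(2*x).
Apply the initial conditions: w(0) = C1 = 5 and w'(0) = -1/4 + C2 + 2*C1 = 4. Solving gives C1 = 5, C2 = -23/4.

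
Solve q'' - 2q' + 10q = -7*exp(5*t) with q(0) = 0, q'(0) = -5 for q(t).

q = -7*exp(5*t)/25 - 97*exp(t)*sin(3*t)/75 + 7*cos(3*t)*exp(t)/25

Characteristic equation r² - 2r + 10 = 0 has discriminant (-2)² - 4·(10) = -36 < 0, so r = 1 ± 3i.
Hence q_h = C1*cos(3*t)*exp(t) + C2*exp(t)*sin(3*t).
Try q_p = A*exp(5*t). Substituting into the equation and dividing by exp(5*t) gives A = -7/25, so q_p = -7*exp(5*t)/25.
General solution: q = -7*exp(5*t)/25 + C1*cos(3*t)*exp(t) + C2*exp(t)*sin(3*t).
Apply the initial conditions: q(0) = -7/25 + C1 = 0 and q'(0) = -7/5 + C1 + 3*C2 = -5. Solving gives C1 = 7/25, C2 = -97/75.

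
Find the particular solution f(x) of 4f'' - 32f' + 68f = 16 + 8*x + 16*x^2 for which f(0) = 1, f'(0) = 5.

Divide through by 4: f'' - 8f' + 17f = 4 + 2*x + 4*x^2.
Characteristic equation r² - 8r + 17 = 0 has discriminant (-8)² - 4·(17) = -4 < 0, so r = 4 ± i.
Hence f_h = C1*cos(x)*exp(4*x) + C2*exp(4*x)*sin(x).
For the particular solution try f_p = A0 + A1*x + A2*x^2. Substituting and matching coefficients of each power of x gives A0 = 1804/4913, A1 = 98/289, A2 = 4/17, so f_p = 1804/4913 + 4*x^2/17 + 98*x/289.
General solution: f = 1804/4913 + 4*x^2/17 + 98*x/289 + C1*cos(x)*exp(4*x) + C2*exp(4*x)*sin(x).
Apply the initial conditions: f(0) = 1804/4913 + C1 = 1 and f'(0) = 98/289 + C2 + 4*C1 = 5. Solving gives C1 = 3109/4913, C2 = 10463/4913.

f = 1804/4913 + 4*x**2/17 + 98*x/289 + 3109*cos(x)*exp(4*x)/4913 + 10463*exp(4*x)*sin(x)/4913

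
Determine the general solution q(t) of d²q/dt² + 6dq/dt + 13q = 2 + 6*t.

Characteristic equation r² + 6r + 13 = 0 has discriminant (6)² - 4·(13) = -16 < 0, so r = -3 ± 2i.
Hence q_h = C1*cos(2*t)*exp(-3*t) + C2*exp(-3*t)*sin(2*t).
For the particular solution try q_p = A0 + A1*t. Substituting and matching coefficients of each power of t gives A0 = -10/169, A1 = 6/13, so q_p = -10/169 + 6*t/13.

q = -10/169 + 6*t/13 + C1*cos(2*t)*exp(-3*t) + C2*exp(-3*t)*sin(2*t)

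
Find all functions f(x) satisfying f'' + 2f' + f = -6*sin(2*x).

Characteristic equation r² + 2r + 1 = 0 has discriminant (2)² - 4·(1) = 0, so r = -1 is a repeated root.
Hence f_h = (C1 + C2*x)*exp(-x).
Try f_p = A*cos(2*x) + B*sin(2*x). Substituting and equating the coefficients of cos(2x) and sin(2x) gives A = 24/25, B = 18/25, so f_p = 18*sin(2*x)/25 + 24*cos(2*x)/25.

f = 18*sin(2*x)/25 + 24*cos(2*x)/25 + C1*exp(-x) + C2*x*exp(-x)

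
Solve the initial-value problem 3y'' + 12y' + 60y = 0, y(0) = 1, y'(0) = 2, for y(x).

Divide through by 3: y'' + 4y' + 20y = 0.
Characteristic equation r² + 4r + 20 = 0 has discriminant (4)² - 4·(20) = -64 < 0, so r = -2 ± 4i.
Hence y_h = C1*cos(4*x)*exp(-2*x) + C2*exp(-2*x)*sin(4*x).
Apply the initial conditions: y(0) = C1 = 1 and y'(0) = -2*C1 + 4*C2 = 2. Solving gives C1 = 1, C2 = 1.

y = cos(4*x)*exp(-2*x) + exp(-2*x)*sin(4*x)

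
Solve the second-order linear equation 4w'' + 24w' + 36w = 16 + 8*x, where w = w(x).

Divide through by 4: w'' + 6w' + 9w = 4 + 2*x.
Characteristic equation r² + 6r + 9 = 0 has discriminant (6)² - 4·(9) = 0, so r = -3 is a repeated root.
Hence w_h = (C1 + C2*x)*exp(-3*x).
For the particular solution try w_p = A0 + A1*x. Substituting and matching coefficients of each power of x gives A0 = 8/27, A1 = 2/9, so w_p = 8/27 + 2*x/9.

w = 8/27 + 2*x/9 + C1*exp(-3*x) + C2*x*exp(-3*x)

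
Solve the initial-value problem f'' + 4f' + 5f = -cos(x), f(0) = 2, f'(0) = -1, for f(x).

f = -cos(x)/8 - sin(x)/8 + 17*cos(x)*exp(-2*x)/8 + 27*exp(-2*x)*sin(x)/8

Characteristic equation r² + 4r + 5 = 0 has discriminant (4)² - 4·(5) = -4 < 0, so r = -2 ± i.
Hence f_h = C1*cos(x)*exp(-2*x) + C2*exp(-2*x)*sin(x).
Try f_p = A*cos(x) + B*sin(x). Substituting and equating the coefficients of cos(x) and sin(x) gives A = -1/8, B = -1/8, so f_p = -cos(x)/8 - sin(x)/8.
General solution: f = -cos(x)/8 - sin(x)/8 + C1*cos(x)*exp(-2*x) + C2*exp(-2*x)*sin(x).
Apply the initial conditions: f(0) = -1/8 + C1 = 2 and f'(0) = -1/8 + C2 - 2*C1 = -1. Solving gives C1 = 17/8, C2 = 27/8.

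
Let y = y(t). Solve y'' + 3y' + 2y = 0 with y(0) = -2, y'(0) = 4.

y = -2*exp(-2*t)

Characteristic equation r² + 3r + 2 = 0 factors as (r + 2)(r + 1) = 0, so r = -2, -1.
Hence y_h = C1*exp(-2*t) + C2*exp(-t).
Apply the initial conditions: y(0) = C1 + C2 = -2 and y'(0) = -C2 - 2*C1 = 4. Solving gives C1 = -2, C2 = 0.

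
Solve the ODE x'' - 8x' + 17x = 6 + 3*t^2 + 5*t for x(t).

x = 2696/4913 + 3*t**2/17 + 133*t/289 + C1*cos(t)*exp(4*t) + C2*exp(4*t)*sin(t)

Characteristic equation r² - 8r + 17 = 0 has discriminant (-8)² - 4·(17) = -4 < 0, so r = 4 ± i.
Hence x_h = C1*cos(t)*exp(4*t) + C2*exp(4*t)*sin(t).
For the particular solution try x_p = A0 + A1*t + A2*t^2. Substituting and matching coefficients of each power of t gives A0 = 2696/4913, A1 = 133/289, A2 = 3/17, so x_p = 2696/4913 + 3*t^2/17 + 133*t/289.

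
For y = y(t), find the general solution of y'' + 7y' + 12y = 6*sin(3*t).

Characteristic equation r² + 7r + 12 = 0 factors as (r + 3)(r + 4) = 0, so r = -3, -4.
Hence y_h = C1*exp(-3*t) + C2*exp(-4*t).
Try y_p = A*cos(3*t) + B*sin(3*t). Substituting and equating the coefficients of cos(3t) and sin(3t) gives A = -7/25, B = 1/25, so y_p = -7*cos(3*t)/25 + sin(3*t)/25.

y = -7*cos(3*t)/25 + sin(3*t)/25 + C1*exp(-3*t) + C2*exp(-4*t)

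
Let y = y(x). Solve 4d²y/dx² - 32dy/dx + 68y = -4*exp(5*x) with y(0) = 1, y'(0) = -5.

y = -exp(5*x)/2 - 17*exp(4*x)*sin(x)/2 + 3*cos(x)*exp(4*x)/2

Divide through by 4: y'' - 8y' + 17y = -exp(5*x).
Characteristic equation r² - 8r + 17 = 0 has discriminant (-8)² - 4·(17) = -4 < 0, so r = 4 ± i.
Hence y_h = C1*cos(x)*exp(4*x) + C2*exp(4*x)*sin(x).
Try y_p = A*exp(5*x). Substituting into the equation and dividing by exp(5*x) gives A = -1/2, so y_p = -exp(5*x)/2.
General solution: y = -exp(5*x)/2 + C1*cos(x)*exp(4*x) + C2*exp(4*x)*sin(x).
Apply the initial conditions: y(0) = -1/2 + C1 = 1 and y'(0) = -5/2 + C2 + 4*C1 = -5. Solving gives C1 = 3/2, C2 = -17/2.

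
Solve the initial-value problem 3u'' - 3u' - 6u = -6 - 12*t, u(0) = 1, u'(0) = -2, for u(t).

Divide through by 3: u'' - u' - 2u = -2 - 4*t.
Characteristic equation r² - r - 2 = 0 factors as (r - 2)(r + 1) = 0, so r = 2, -1.
Hence u_h = C1*exp(2*t) + C2*exp(-t).
For the particular solution try u_p = A0 + A1*t. Substituting and matching coefficients of each power of t gives A0 = 0, A1 = 2, so u_p = 2*t.
General solution: u = 2*t + C1*exp(2*t) + C2*exp(-t).
Apply the initial conditions: u(0) = C1 + C2 = 1 and u'(0) = 2 - C2 + 2*C1 = -2. Solving gives C1 = -1, C2 = 2.

u = -exp(2*t) + 2*t + 2*exp(-t)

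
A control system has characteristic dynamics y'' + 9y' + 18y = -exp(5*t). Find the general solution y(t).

y = -exp(5*t)/88 + C1*exp(-3*t) + C2*exp(-6*t)

Characteristic equation r² + 9r + 18 = 0 factors as (r + 3)(r + 6) = 0, so r = -3, -6.
Hence y_h = C1*exp(-3*t) + C2*exp(-6*t).
Try y_p = A*exp(5*t). Substituting into the equation and dividing by exp(5*t) gives A = -1/88, so y_p = -exp(5*t)/88.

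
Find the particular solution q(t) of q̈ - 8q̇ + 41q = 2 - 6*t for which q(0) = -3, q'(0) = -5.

Characteristic equation r² - 8r + 41 = 0 has discriminant (-8)² - 4·(41) = -100 < 0, so r = 4 ± 5i.
Hence q_h = C1*cos(5*t)*exp(4*t) + C2*exp(4*t)*sin(5*t).
For the particular solution try q_p = A0 + A1*t. Substituting and matching coefficients of each power of t gives A0 = 34/1681, A1 = -6/41, so q_p = 34/1681 - 6*t/41.
General solution: q = 34/1681 - 6*t/41 + C1*cos(5*t)*exp(4*t) + C2*exp(4*t)*sin(5*t).
Apply the initial conditions: q(0) = 34/1681 + C1 = -3 and q'(0) = -6/41 + 4*C1 + 5*C2 = -5. Solving gives C1 = -5077/1681, C2 = 12149/8405.

q = 34/1681 - 6*t/41 - 5077*cos(5*t)*exp(4*t)/1681 + 12149*exp(4*t)*sin(5*t)/8405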